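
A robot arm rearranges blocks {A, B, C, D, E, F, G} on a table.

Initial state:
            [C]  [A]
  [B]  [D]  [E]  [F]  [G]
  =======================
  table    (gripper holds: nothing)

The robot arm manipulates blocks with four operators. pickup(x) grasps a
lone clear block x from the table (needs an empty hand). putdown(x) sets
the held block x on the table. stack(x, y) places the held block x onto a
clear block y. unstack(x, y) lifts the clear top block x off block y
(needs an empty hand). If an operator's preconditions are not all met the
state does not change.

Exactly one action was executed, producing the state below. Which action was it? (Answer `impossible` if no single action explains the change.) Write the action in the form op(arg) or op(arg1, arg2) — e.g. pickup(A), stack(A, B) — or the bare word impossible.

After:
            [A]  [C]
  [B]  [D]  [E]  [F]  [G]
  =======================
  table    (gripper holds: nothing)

impossible

target: towers=[B; D; E/A; F/C; G] holding=-
         pickup(B) → towers=[D; E/C; F/A; G] holding=B
         pickup(G) → towers=[B; D; E/C; F/A] holding=G
         pickup(D) → towers=[B; E/C; F/A; G] holding=D
     unstack(A, F) → towers=[B; D; E/C; F; G] holding=A
     unstack(C, E) → towers=[B; D; E; F/A; G] holding=C
none of the 5 applicable actions match → impossible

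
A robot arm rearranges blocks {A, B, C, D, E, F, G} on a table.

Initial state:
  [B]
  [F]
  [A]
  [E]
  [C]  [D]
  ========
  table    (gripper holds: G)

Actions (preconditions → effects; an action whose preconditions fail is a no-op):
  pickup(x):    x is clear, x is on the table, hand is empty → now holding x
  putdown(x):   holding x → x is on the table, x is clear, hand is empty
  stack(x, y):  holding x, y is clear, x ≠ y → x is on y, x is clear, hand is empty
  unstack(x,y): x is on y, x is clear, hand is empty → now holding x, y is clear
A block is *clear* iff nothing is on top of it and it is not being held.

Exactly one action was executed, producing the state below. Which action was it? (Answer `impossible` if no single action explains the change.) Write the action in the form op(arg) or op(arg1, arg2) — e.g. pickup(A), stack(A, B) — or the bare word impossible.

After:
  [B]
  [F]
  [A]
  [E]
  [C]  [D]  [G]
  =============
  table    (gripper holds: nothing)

putdown(G)

target: towers=[C/E/A/F/B; D; G] holding=-
        putdown(G) → towers=[C/E/A/F/B; D; G] holding=-  ← match
       stack(G, B) → towers=[C/E/A/F/B/G; D] holding=-
       stack(G, D) → towers=[C/E/A/F/B; D/G] holding=-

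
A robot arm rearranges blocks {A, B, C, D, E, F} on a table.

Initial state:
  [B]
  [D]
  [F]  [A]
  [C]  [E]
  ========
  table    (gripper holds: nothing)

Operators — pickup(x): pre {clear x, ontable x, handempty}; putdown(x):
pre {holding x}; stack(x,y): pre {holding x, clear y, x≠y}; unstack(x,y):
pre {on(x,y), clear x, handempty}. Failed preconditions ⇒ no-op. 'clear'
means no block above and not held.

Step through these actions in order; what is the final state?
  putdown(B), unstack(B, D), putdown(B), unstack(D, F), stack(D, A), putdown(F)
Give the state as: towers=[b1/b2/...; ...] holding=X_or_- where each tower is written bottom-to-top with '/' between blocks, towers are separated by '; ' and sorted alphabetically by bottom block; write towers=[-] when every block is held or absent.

towers=[B; C/F; E/A/D] holding=-

step 1 (putdown(B)) [no-op]: towers=[C/F/D/B; E/A] holding=-
step 2 (unstack(B, D)): towers=[C/F/D; E/A] holding=B
step 3 (putdown(B)): towers=[B; C/F/D; E/A] holding=-
step 4 (unstack(D, F)): towers=[B; C/F; E/A] holding=D
step 5 (stack(D, A)): towers=[B; C/F; E/A/D] holding=-
step 6 (putdown(F)) [no-op]: towers=[B; C/F; E/A/D] holding=-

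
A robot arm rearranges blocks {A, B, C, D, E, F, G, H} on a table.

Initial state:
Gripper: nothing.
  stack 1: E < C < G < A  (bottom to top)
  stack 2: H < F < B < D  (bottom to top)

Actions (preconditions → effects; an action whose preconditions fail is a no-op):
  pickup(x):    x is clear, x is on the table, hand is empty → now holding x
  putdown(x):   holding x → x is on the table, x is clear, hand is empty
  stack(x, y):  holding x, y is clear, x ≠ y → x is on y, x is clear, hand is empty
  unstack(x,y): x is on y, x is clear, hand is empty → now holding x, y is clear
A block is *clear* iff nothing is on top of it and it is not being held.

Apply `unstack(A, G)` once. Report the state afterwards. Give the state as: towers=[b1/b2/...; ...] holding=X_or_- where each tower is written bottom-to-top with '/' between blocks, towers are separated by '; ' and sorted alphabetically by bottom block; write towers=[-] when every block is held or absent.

towers=[E/C/G; H/F/B/D] holding=A

before: towers=[E/C/G/A; H/F/B/D] holding=-
pre[unstack(A, G)]: on(A,G) yes, clear(A) yes, handempty yes
all met → apply unstack(A, G)
after:  towers=[E/C/G; H/F/B/D] holding=A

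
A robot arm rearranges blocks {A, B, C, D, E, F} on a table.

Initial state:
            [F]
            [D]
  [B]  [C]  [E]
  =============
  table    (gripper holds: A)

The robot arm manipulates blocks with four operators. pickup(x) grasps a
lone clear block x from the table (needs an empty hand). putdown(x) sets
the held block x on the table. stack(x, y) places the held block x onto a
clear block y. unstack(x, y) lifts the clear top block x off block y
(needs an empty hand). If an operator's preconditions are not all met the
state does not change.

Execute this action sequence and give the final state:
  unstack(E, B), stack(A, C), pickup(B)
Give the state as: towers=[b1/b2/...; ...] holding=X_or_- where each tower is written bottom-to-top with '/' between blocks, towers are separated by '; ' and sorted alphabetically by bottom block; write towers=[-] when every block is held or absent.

step 1 (unstack(E, B)) [no-op]: towers=[B; C; E/D/F] holding=A
step 2 (stack(A, C)): towers=[B; C/A; E/D/F] holding=-
step 3 (pickup(B)): towers=[C/A; E/D/F] holding=B

towers=[C/A; E/D/F] holding=B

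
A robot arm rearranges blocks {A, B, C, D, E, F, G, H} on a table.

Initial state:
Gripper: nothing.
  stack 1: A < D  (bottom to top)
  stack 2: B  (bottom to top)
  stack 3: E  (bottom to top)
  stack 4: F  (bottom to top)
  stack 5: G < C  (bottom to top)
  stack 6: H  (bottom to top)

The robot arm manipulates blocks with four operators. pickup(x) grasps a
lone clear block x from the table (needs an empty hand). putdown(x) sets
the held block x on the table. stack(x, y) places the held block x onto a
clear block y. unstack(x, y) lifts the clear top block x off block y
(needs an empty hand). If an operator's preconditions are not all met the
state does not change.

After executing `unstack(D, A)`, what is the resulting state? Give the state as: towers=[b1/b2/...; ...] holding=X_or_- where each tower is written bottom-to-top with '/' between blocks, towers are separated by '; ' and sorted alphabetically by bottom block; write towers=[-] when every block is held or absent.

before: towers=[A/D; B; E; F; G/C; H] holding=-
pre[unstack(D, A)]: on(D,A) yes, clear(D) yes, handempty yes
all met → apply unstack(D, A)
after:  towers=[A; B; E; F; G/C; H] holding=D

towers=[A; B; E; F; G/C; H] holding=D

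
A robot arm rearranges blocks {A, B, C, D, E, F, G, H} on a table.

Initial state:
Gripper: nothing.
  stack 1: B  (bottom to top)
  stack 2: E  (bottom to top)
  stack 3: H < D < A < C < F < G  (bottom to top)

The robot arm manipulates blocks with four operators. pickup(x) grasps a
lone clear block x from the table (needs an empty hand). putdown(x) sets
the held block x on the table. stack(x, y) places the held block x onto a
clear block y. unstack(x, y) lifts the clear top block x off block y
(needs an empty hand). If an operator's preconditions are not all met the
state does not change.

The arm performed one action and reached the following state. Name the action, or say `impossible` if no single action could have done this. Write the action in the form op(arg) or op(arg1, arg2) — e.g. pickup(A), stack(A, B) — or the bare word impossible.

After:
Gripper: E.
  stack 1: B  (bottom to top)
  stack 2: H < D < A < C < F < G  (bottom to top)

pickup(E)

target: towers=[B; H/D/A/C/F/G] holding=E
     unstack(G, F) → towers=[B; E; H/D/A/C/F] holding=G
         pickup(E) → towers=[B; H/D/A/C/F/G] holding=E  ← match
         pickup(B) → towers=[E; H/D/A/C/F/G] holding=B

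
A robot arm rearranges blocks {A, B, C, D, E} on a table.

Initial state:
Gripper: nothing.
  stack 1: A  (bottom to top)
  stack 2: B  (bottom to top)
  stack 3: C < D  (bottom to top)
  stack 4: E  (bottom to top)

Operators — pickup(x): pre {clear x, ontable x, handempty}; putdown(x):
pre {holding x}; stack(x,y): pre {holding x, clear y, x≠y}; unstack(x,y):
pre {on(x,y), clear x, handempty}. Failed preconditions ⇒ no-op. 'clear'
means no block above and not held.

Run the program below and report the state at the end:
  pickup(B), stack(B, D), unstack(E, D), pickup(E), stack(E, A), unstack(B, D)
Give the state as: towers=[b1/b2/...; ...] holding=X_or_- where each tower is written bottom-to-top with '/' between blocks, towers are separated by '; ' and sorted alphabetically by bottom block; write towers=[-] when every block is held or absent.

step 1 (pickup(B)): towers=[A; C/D; E] holding=B
step 2 (stack(B, D)): towers=[A; C/D/B; E] holding=-
step 3 (unstack(E, D)) [no-op]: towers=[A; C/D/B; E] holding=-
step 4 (pickup(E)): towers=[A; C/D/B] holding=E
step 5 (stack(E, A)): towers=[A/E; C/D/B] holding=-
step 6 (unstack(B, D)): towers=[A/E; C/D] holding=B

towers=[A/E; C/D] holding=B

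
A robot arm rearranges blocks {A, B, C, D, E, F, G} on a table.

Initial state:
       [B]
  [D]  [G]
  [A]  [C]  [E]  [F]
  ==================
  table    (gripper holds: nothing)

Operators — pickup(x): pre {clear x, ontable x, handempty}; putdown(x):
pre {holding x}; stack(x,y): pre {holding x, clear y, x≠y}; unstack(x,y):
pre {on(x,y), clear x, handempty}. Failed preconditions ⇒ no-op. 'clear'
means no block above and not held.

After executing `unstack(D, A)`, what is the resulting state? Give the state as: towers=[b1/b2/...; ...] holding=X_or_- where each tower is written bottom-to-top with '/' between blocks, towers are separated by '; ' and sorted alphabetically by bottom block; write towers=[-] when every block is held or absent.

towers=[A; C/G/B; E; F] holding=D

before: towers=[A/D; C/G/B; E; F] holding=-
pre[unstack(D, A)]: on(D,A) ✓, clear(D) ✓, handempty ✓
all met → apply unstack(D, A)
after:  towers=[A; C/G/B; E; F] holding=D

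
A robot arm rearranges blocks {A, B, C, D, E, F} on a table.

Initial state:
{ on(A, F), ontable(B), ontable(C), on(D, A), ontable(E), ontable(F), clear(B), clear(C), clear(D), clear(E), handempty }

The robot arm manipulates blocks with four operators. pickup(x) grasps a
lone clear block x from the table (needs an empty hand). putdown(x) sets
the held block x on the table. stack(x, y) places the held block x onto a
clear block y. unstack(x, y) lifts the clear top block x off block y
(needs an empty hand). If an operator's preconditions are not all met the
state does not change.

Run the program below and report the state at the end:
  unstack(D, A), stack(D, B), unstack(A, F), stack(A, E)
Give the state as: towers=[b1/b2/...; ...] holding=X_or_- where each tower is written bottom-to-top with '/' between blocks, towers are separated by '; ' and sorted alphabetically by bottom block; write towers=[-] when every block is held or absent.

step 1 (unstack(D, A)): towers=[B; C; E; F/A] holding=D
step 2 (stack(D, B)): towers=[B/D; C; E; F/A] holding=-
step 3 (unstack(A, F)): towers=[B/D; C; E; F] holding=A
step 4 (stack(A, E)): towers=[B/D; C; E/A; F] holding=-

towers=[B/D; C; E/A; F] holding=-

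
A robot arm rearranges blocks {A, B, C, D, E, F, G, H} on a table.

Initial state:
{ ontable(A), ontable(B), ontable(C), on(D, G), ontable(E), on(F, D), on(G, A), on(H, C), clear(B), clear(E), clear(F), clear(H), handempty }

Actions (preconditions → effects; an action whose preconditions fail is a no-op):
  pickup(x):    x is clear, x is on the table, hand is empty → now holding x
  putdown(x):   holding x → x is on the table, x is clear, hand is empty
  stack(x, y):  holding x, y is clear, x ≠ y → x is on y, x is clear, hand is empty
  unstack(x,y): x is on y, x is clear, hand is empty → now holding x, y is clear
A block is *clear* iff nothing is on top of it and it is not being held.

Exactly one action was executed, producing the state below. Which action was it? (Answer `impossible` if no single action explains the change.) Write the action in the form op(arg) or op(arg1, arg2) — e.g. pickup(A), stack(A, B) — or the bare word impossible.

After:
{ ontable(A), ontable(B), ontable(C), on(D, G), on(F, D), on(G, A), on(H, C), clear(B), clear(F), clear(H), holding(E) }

target: towers=[A/G/D/F; B; C/H] holding=E
         pickup(E) → towers=[A/G/D/F; B; C/H] holding=E  ← match
     unstack(H, C) → towers=[A/G/D/F; B; C; E] holding=H
         pickup(B) → towers=[A/G/D/F; C/H; E] holding=B
     unstack(F, D) → towers=[A/G/D; B; C/H; E] holding=F

pickup(E)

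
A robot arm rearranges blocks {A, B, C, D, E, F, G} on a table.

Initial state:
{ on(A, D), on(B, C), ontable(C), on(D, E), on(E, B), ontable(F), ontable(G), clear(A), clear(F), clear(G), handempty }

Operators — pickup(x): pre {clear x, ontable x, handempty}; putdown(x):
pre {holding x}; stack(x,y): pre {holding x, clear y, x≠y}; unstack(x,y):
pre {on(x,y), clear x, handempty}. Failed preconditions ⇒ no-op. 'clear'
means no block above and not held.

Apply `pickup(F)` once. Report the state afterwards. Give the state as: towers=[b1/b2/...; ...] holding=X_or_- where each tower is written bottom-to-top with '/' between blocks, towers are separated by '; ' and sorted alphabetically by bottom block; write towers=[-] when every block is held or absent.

before: towers=[C/B/E/D/A; F; G] holding=-
pre[pickup(F)]: clear(F) ok, ontable(F) ok, handempty ok
all met → apply pickup(F)
after:  towers=[C/B/E/D/A; G] holding=F

towers=[C/B/E/D/A; G] holding=F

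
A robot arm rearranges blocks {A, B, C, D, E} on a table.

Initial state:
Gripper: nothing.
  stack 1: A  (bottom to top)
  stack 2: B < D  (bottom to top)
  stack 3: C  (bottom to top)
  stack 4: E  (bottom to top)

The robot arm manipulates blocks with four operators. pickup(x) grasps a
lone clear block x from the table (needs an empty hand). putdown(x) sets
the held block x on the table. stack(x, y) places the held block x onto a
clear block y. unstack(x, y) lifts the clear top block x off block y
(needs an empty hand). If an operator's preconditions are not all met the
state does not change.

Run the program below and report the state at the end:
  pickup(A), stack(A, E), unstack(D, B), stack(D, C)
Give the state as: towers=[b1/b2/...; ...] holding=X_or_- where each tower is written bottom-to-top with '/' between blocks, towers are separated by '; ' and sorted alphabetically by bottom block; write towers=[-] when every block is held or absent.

step 1 (pickup(A)): towers=[B/D; C; E] holding=A
step 2 (stack(A, E)): towers=[B/D; C; E/A] holding=-
step 3 (unstack(D, B)): towers=[B; C; E/A] holding=D
step 4 (stack(D, C)): towers=[B; C/D; E/A] holding=-

towers=[B; C/D; E/A] holding=-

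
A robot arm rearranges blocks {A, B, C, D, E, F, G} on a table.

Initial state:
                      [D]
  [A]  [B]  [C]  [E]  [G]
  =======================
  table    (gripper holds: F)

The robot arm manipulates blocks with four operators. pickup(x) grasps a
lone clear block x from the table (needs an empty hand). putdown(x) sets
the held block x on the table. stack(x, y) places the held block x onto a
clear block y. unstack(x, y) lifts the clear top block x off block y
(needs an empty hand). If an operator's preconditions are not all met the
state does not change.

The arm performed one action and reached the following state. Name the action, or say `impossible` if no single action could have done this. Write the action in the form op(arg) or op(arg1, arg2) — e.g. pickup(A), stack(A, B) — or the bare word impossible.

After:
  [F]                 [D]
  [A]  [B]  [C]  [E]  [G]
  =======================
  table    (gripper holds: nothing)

target: towers=[A/F; B; C; E; G/D] holding=-
        putdown(F) → towers=[A; B; C; E; F; G/D] holding=-
       stack(F, B) → towers=[A; B/F; C; E; G/D] holding=-
       stack(F, D) → towers=[A; B; C; E; G/D/F] holding=-
       stack(F, A) → towers=[A/F; B; C; E; G/D] holding=-  ← match
       stack(F, E) → towers=[A; B; C; E/F; G/D] holding=-
       stack(F, C) → towers=[A; B; C/F; E; G/D] holding=-

stack(F, A)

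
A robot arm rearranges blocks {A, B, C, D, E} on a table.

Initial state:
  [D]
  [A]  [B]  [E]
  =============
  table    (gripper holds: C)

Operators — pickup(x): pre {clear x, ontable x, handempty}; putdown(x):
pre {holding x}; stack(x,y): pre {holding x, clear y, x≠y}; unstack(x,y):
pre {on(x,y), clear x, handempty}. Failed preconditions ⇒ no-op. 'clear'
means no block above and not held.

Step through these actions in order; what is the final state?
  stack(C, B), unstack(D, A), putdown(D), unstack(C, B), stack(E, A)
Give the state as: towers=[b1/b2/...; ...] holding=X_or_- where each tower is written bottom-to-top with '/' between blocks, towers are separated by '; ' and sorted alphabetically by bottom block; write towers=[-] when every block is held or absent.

towers=[A; B; D; E] holding=C

step 1 (stack(C, B)): towers=[A/D; B/C; E] holding=-
step 2 (unstack(D, A)): towers=[A; B/C; E] holding=D
step 3 (putdown(D)): towers=[A; B/C; D; E] holding=-
step 4 (unstack(C, B)): towers=[A; B; D; E] holding=C
step 5 (stack(E, A)) [no-op]: towers=[A; B; D; E] holding=C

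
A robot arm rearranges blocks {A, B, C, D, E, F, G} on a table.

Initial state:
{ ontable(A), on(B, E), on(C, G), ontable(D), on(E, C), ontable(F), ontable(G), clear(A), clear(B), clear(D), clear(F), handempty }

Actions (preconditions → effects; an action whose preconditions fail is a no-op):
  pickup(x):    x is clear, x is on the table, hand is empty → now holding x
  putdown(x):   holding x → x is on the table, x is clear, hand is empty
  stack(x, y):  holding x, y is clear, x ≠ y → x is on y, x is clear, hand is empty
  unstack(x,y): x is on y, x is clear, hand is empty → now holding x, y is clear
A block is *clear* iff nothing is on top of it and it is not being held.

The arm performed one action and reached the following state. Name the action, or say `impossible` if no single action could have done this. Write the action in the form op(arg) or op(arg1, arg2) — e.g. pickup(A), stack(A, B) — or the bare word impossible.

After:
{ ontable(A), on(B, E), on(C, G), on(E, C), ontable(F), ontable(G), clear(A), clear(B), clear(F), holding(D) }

pickup(D)

target: towers=[A; F; G/C/E/B] holding=D
     unstack(B, E) → towers=[A; D; F; G/C/E] holding=B
         pickup(F) → towers=[A; D; G/C/E/B] holding=F
         pickup(D) → towers=[A; F; G/C/E/B] holding=D  ← match
         pickup(A) → towers=[D; F; G/C/E/B] holding=A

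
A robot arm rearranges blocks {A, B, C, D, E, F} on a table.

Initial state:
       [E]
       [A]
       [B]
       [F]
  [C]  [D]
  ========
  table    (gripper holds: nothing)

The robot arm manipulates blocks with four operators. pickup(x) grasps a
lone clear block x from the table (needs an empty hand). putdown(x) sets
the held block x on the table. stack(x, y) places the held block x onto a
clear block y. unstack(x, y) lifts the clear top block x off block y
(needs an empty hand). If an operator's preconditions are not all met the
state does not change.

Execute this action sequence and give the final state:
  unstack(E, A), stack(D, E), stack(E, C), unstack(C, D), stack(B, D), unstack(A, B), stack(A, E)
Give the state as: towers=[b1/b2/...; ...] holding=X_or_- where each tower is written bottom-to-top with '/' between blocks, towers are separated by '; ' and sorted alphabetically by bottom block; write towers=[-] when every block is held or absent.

step 1 (unstack(E, A)): towers=[C; D/F/B/A] holding=E
step 2 (stack(D, E)) [no-op]: towers=[C; D/F/B/A] holding=E
step 3 (stack(E, C)): towers=[C/E; D/F/B/A] holding=-
step 4 (unstack(C, D)) [no-op]: towers=[C/E; D/F/B/A] holding=-
step 5 (stack(B, D)) [no-op]: towers=[C/E; D/F/B/A] holding=-
step 6 (unstack(A, B)): towers=[C/E; D/F/B] holding=A
step 7 (stack(A, E)): towers=[C/E/A; D/F/B] holding=-

towers=[C/E/A; D/F/B] holding=-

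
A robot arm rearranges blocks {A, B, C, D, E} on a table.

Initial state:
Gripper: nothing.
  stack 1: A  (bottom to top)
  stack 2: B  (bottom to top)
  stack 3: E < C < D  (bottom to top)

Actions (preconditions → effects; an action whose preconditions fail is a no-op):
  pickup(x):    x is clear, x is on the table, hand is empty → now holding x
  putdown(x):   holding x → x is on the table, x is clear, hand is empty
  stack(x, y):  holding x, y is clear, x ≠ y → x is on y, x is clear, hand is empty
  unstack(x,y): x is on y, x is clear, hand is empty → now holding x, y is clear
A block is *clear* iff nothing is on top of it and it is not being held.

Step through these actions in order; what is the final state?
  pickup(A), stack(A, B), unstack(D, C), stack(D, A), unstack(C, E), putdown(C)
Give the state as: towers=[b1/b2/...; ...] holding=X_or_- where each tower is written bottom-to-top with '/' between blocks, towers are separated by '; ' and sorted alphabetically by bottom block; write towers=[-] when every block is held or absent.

towers=[B/A/D; C; E] holding=-

step 1 (pickup(A)): towers=[B; E/C/D] holding=A
step 2 (stack(A, B)): towers=[B/A; E/C/D] holding=-
step 3 (unstack(D, C)): towers=[B/A; E/C] holding=D
step 4 (stack(D, A)): towers=[B/A/D; E/C] holding=-
step 5 (unstack(C, E)): towers=[B/A/D; E] holding=C
step 6 (putdown(C)): towers=[B/A/D; C; E] holding=-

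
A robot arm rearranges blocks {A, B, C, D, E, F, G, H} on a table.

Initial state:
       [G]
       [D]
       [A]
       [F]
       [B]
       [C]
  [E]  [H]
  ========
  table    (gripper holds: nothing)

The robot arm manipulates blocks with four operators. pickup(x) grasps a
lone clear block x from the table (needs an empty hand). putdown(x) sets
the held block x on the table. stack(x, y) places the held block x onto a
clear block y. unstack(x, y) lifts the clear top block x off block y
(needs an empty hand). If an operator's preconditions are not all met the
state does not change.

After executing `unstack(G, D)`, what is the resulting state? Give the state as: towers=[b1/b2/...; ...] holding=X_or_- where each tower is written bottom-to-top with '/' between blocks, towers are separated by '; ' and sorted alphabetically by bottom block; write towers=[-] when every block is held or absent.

towers=[E; H/C/B/F/A/D] holding=G

before: towers=[E; H/C/B/F/A/D/G] holding=-
pre[unstack(G, D)]: on(G,D) ok, clear(G) ok, handempty ok
all met → apply unstack(G, D)
after:  towers=[E; H/C/B/F/A/D] holding=G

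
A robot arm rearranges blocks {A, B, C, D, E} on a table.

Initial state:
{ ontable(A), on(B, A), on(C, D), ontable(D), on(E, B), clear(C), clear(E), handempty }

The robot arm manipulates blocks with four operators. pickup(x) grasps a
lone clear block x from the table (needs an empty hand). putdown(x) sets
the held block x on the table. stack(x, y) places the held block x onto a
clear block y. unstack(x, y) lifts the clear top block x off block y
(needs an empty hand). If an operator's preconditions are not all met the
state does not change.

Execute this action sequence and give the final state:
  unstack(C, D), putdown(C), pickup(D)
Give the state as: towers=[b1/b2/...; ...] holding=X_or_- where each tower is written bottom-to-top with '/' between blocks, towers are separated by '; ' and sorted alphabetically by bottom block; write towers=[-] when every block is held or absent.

step 1 (unstack(C, D)): towers=[A/B/E; D] holding=C
step 2 (putdown(C)): towers=[A/B/E; C; D] holding=-
step 3 (pickup(D)): towers=[A/B/E; C] holding=D

towers=[A/B/E; C] holding=D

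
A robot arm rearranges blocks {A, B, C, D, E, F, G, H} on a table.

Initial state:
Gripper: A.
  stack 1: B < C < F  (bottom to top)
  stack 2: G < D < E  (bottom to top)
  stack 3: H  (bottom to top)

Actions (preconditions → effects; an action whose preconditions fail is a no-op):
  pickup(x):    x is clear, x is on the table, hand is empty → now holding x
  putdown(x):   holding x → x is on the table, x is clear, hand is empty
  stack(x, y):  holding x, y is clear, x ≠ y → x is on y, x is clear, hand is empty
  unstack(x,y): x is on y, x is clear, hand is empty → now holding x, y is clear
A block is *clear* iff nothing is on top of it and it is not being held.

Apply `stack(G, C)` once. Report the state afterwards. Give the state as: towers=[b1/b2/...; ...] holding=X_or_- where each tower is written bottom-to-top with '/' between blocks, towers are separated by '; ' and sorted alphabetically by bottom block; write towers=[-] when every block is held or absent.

before: towers=[B/C/F; G/D/E; H] holding=A
pre[stack(G, C)]: holding(G) fail, clear(C) fail, G≠C ok
holding(G), clear(C) unmet → stack(G, C) is a no-op
after:  towers=[B/C/F; G/D/E; H] holding=A

towers=[B/C/F; G/D/E; H] holding=A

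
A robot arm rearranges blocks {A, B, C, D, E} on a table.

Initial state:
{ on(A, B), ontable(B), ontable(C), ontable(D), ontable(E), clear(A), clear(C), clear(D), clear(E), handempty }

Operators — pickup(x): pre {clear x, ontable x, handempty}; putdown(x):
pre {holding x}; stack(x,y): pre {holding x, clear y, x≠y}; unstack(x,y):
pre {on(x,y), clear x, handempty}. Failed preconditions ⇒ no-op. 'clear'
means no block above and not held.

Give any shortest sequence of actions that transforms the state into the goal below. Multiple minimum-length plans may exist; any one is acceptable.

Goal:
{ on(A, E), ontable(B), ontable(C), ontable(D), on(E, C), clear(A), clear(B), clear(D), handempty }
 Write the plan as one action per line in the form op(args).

step 1 (pickup(E)): towers=[B/A; C; D] holding=E
step 2 (stack(E, C)): towers=[B/A; C/E; D] holding=-
step 3 (unstack(A, B)): towers=[B; C/E; D] holding=A
step 4 (stack(A, E)): towers=[B; C/E/A; D] holding=-
goal check: towers=[B; C/E/A; D] holding=- — reached (length 4, optimal by BFS)

pickup(E)
stack(E, C)
unstack(A, B)
stack(A, E)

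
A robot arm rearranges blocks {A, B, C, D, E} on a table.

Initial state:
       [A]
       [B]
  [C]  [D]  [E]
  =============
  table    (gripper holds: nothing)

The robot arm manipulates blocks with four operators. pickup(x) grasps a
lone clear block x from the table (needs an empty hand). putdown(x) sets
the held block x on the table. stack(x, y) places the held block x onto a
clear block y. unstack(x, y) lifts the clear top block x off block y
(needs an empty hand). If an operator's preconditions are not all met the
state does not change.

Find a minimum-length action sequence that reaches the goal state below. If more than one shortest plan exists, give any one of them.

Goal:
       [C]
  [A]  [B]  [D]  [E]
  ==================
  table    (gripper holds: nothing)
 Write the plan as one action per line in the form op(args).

unstack(A, B)
putdown(A)
unstack(B, D)
putdown(B)
pickup(C)
stack(C, B)

step 1 (unstack(A, B)): towers=[C; D/B; E] holding=A
step 2 (putdown(A)): towers=[A; C; D/B; E] holding=-
step 3 (unstack(B, D)): towers=[A; C; D; E] holding=B
step 4 (putdown(B)): towers=[A; B; C; D; E] holding=-
step 5 (pickup(C)): towers=[A; B; D; E] holding=C
step 6 (stack(C, B)): towers=[A; B/C; D; E] holding=-
goal check: towers=[A; B/C; D; E] holding=- — reached (length 6, optimal by BFS)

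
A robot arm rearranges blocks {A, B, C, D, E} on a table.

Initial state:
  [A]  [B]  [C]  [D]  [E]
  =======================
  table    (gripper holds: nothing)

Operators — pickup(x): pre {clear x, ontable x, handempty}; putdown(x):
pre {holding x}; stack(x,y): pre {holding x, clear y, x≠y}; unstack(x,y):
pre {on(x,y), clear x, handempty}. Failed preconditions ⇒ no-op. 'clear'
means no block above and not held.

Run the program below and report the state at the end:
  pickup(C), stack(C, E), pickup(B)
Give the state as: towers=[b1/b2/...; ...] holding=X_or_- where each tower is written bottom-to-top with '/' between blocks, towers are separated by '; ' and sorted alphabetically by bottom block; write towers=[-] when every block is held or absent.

step 1 (pickup(C)): towers=[A; B; D; E] holding=C
step 2 (stack(C, E)): towers=[A; B; D; E/C] holding=-
step 3 (pickup(B)): towers=[A; D; E/C] holding=B

towers=[A; D; E/C] holding=B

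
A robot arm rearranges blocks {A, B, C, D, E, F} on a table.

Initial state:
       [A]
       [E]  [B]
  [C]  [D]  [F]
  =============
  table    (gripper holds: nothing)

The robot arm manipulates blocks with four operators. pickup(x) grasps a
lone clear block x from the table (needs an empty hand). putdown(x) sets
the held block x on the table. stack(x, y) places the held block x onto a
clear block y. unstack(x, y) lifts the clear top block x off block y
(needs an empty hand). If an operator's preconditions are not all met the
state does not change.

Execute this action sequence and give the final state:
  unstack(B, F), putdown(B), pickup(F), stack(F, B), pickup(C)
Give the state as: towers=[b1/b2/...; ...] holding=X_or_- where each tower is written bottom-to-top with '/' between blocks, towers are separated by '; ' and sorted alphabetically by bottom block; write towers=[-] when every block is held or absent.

step 1 (unstack(B, F)): towers=[C; D/E/A; F] holding=B
step 2 (putdown(B)): towers=[B; C; D/E/A; F] holding=-
step 3 (pickup(F)): towers=[B; C; D/E/A] holding=F
step 4 (stack(F, B)): towers=[B/F; C; D/E/A] holding=-
step 5 (pickup(C)): towers=[B/F; D/E/A] holding=C

towers=[B/F; D/E/A] holding=C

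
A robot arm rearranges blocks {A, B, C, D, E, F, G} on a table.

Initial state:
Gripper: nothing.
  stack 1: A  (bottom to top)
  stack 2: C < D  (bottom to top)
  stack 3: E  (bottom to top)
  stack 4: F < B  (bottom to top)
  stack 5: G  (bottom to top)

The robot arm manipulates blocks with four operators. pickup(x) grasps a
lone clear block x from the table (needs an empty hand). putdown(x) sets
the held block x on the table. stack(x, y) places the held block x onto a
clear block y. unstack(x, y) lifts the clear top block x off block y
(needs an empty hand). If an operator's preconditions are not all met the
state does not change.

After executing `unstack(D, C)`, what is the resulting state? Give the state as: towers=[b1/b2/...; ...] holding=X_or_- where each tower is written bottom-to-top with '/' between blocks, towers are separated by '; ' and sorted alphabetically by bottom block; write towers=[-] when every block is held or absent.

towers=[A; C; E; F/B; G] holding=D

before: towers=[A; C/D; E; F/B; G] holding=-
pre[unstack(D, C)]: on(D,C) ✓, clear(D) ✓, handempty ✓
all met → apply unstack(D, C)
after:  towers=[A; C; E; F/B; G] holding=D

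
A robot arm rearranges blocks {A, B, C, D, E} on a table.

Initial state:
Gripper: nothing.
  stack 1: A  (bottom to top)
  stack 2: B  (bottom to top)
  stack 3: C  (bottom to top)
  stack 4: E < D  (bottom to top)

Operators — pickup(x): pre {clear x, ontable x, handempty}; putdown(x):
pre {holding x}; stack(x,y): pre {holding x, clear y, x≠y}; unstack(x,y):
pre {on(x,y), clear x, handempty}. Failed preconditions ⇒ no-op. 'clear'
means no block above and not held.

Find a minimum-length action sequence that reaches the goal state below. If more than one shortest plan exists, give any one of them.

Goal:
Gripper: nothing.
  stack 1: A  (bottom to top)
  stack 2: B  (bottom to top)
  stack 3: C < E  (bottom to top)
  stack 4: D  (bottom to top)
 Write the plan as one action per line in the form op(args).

unstack(D, E)
putdown(D)
pickup(E)
stack(E, C)

step 1 (unstack(D, E)): towers=[A; B; C; E] holding=D
step 2 (putdown(D)): towers=[A; B; C; D; E] holding=-
step 3 (pickup(E)): towers=[A; B; C; D] holding=E
step 4 (stack(E, C)): towers=[A; B; C/E; D] holding=-
goal check: towers=[A; B; C/E; D] holding=- — reached (length 4, optimal by BFS)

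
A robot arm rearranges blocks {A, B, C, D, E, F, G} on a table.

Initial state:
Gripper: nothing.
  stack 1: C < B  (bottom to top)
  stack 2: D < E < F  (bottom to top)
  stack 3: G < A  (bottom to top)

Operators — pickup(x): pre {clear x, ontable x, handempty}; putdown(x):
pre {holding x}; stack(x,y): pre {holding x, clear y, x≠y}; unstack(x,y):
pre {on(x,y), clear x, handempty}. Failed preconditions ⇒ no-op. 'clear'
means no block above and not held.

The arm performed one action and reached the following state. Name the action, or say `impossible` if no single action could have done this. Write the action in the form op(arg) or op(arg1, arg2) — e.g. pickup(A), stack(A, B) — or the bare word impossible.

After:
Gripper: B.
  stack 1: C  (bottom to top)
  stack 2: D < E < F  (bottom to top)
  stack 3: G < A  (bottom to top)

target: towers=[C; D/E/F; G/A] holding=B
     unstack(B, C) → towers=[C; D/E/F; G/A] holding=B  ← match
     unstack(F, E) → towers=[C/B; D/E; G/A] holding=F
     unstack(A, G) → towers=[C/B; D/E/F; G] holding=A

unstack(B, C)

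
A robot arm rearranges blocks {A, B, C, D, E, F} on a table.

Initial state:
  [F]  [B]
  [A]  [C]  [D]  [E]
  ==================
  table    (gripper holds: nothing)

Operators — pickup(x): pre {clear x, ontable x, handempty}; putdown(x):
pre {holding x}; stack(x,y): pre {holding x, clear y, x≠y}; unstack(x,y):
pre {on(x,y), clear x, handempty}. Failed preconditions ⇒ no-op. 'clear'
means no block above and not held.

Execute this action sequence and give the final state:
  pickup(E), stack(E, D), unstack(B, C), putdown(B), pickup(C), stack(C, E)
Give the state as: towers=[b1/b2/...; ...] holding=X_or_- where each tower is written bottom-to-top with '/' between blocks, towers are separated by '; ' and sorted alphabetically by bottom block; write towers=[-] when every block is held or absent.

towers=[A/F; B; D/E/C] holding=-

step 1 (pickup(E)): towers=[A/F; C/B; D] holding=E
step 2 (stack(E, D)): towers=[A/F; C/B; D/E] holding=-
step 3 (unstack(B, C)): towers=[A/F; C; D/E] holding=B
step 4 (putdown(B)): towers=[A/F; B; C; D/E] holding=-
step 5 (pickup(C)): towers=[A/F; B; D/E] holding=C
step 6 (stack(C, E)): towers=[A/F; B; D/E/C] holding=-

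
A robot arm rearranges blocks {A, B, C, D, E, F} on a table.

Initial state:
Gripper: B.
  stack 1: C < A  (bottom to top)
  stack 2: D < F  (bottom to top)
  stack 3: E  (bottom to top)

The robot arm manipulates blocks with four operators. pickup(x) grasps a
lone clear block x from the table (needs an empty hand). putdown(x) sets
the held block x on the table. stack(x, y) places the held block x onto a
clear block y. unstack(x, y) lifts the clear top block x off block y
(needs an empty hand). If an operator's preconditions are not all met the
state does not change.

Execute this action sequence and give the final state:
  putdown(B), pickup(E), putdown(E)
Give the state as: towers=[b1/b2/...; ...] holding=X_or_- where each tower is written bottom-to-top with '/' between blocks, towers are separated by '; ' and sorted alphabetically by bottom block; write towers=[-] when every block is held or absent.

step 1 (putdown(B)): towers=[B; C/A; D/F; E] holding=-
step 2 (pickup(E)): towers=[B; C/A; D/F] holding=E
step 3 (putdown(E)): towers=[B; C/A; D/F; E] holding=-

towers=[B; C/A; D/F; E] holding=-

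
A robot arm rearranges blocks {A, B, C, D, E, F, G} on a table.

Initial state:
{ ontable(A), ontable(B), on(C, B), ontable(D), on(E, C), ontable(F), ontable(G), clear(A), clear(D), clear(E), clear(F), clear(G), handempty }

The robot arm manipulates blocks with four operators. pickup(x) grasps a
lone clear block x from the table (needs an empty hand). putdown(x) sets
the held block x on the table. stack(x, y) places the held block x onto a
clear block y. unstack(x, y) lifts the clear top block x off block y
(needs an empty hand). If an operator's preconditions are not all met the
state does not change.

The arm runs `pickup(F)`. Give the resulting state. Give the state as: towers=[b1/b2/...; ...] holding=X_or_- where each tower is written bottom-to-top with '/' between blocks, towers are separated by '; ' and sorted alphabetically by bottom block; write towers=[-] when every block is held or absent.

towers=[A; B/C/E; D; G] holding=F

before: towers=[A; B/C/E; D; F; G] holding=-
pre[pickup(F)]: clear(F) ✓, ontable(F) ✓, handempty ✓
all met → apply pickup(F)
after:  towers=[A; B/C/E; D; G] holding=F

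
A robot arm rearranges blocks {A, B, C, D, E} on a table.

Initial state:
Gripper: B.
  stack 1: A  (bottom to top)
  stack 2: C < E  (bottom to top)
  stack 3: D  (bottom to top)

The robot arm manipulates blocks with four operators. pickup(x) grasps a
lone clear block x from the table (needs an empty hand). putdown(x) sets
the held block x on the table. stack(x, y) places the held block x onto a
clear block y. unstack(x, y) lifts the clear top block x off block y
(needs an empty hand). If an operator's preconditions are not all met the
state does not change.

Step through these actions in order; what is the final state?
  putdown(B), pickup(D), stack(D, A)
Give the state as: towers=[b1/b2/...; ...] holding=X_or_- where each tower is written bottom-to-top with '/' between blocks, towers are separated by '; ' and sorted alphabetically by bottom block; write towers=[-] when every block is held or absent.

step 1 (putdown(B)): towers=[A; B; C/E; D] holding=-
step 2 (pickup(D)): towers=[A; B; C/E] holding=D
step 3 (stack(D, A)): towers=[A/D; B; C/E] holding=-

towers=[A/D; B; C/E] holding=-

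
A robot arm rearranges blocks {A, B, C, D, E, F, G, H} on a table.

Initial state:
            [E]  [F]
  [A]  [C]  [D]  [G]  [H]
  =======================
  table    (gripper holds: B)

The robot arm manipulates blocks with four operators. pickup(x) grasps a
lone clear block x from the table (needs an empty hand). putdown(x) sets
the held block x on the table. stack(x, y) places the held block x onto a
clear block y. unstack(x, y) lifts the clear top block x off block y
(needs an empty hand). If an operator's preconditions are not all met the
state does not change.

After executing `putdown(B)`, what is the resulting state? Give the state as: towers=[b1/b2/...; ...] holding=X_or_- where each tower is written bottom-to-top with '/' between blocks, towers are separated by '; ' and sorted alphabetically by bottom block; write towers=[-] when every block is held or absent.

before: towers=[A; C; D/E; G/F; H] holding=B
pre[putdown(B)]: holding(B) ✓
all met → apply putdown(B)
after:  towers=[A; B; C; D/E; G/F; H] holding=-

towers=[A; B; C; D/E; G/F; H] holding=-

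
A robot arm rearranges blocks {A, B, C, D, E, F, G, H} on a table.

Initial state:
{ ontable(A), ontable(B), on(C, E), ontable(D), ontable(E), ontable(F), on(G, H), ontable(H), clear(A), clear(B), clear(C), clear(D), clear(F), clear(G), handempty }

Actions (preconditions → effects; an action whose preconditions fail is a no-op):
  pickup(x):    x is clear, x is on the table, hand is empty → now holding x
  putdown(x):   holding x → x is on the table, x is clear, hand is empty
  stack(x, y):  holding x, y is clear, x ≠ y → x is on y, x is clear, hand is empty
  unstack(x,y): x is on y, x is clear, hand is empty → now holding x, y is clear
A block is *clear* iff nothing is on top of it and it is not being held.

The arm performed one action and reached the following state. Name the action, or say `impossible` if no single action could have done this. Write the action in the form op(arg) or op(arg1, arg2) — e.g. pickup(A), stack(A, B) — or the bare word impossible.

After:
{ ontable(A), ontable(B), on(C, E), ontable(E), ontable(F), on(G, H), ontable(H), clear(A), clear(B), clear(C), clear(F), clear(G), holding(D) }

pickup(D)

target: towers=[A; B; E/C; F; H/G] holding=D
     unstack(G, H) → towers=[A; B; D; E/C; F; H] holding=G
         pickup(A) → towers=[B; D; E/C; F; H/G] holding=A
         pickup(B) → towers=[A; D; E/C; F; H/G] holding=B
         pickup(F) → towers=[A; B; D; E/C; H/G] holding=F
         pickup(D) → towers=[A; B; E/C; F; H/G] holding=D  ← match
     unstack(C, E) → towers=[A; B; D; E; F; H/G] holding=C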